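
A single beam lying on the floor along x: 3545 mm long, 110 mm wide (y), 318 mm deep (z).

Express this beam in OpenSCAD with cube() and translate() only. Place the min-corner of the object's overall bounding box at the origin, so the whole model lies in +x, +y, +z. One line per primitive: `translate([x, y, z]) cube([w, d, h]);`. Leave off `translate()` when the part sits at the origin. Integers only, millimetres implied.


cube([3545, 110, 318]);


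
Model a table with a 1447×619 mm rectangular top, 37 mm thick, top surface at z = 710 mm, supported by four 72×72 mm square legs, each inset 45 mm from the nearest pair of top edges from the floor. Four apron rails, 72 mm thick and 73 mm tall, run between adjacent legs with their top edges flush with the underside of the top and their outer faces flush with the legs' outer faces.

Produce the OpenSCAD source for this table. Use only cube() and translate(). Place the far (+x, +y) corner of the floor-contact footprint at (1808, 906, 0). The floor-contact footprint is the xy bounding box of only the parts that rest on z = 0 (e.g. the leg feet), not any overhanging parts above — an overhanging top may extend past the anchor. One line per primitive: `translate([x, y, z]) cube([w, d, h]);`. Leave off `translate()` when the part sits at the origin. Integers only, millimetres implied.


translate([406, 332, 673]) cube([1447, 619, 37]);
translate([451, 377, 0]) cube([72, 72, 673]);
translate([1736, 377, 0]) cube([72, 72, 673]);
translate([451, 834, 0]) cube([72, 72, 673]);
translate([1736, 834, 0]) cube([72, 72, 673]);
translate([523, 377, 600]) cube([1213, 72, 73]);
translate([523, 834, 600]) cube([1213, 72, 73]);
translate([451, 449, 600]) cube([72, 385, 73]);
translate([1736, 449, 600]) cube([72, 385, 73]);


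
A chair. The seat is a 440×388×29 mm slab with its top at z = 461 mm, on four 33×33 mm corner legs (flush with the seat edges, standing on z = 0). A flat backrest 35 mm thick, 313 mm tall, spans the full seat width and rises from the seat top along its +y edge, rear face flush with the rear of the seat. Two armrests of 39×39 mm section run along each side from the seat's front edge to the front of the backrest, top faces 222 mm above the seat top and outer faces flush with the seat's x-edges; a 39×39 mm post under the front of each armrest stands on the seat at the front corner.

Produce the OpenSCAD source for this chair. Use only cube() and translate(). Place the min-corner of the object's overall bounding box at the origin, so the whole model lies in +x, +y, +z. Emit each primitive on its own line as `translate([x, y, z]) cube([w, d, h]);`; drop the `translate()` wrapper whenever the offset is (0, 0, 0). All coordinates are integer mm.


translate([0, 0, 432]) cube([440, 388, 29]);
cube([33, 33, 432]);
translate([407, 0, 0]) cube([33, 33, 432]);
translate([0, 355, 0]) cube([33, 33, 432]);
translate([407, 355, 0]) cube([33, 33, 432]);
translate([0, 353, 461]) cube([440, 35, 313]);
translate([0, 0, 644]) cube([39, 353, 39]);
translate([401, 0, 644]) cube([39, 353, 39]);
translate([0, 0, 461]) cube([39, 39, 183]);
translate([401, 0, 461]) cube([39, 39, 183]);


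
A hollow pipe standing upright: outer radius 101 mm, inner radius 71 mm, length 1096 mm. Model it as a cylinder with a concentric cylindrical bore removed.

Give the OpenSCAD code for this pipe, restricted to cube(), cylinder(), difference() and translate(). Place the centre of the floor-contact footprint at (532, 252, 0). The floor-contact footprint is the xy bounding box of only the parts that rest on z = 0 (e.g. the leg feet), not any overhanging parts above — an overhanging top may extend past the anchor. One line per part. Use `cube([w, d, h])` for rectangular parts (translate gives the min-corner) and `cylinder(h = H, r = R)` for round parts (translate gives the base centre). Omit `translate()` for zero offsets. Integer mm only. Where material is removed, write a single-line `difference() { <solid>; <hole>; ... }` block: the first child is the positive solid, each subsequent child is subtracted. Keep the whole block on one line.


difference() { translate([532, 252, 0]) cylinder(h = 1096, r = 101); translate([532, 252, 0]) cylinder(h = 1096, r = 71); }


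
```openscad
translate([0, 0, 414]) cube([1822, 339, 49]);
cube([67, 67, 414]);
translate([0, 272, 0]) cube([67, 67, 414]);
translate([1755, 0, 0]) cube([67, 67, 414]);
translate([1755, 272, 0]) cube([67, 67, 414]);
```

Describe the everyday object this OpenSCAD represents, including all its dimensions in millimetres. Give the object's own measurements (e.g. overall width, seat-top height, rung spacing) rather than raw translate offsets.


A bench: a 1822×339 mm seat slab, 49 mm thick, top at z = 463 mm, on four 67×67 mm square legs flush with the seat corners and standing on z = 0.


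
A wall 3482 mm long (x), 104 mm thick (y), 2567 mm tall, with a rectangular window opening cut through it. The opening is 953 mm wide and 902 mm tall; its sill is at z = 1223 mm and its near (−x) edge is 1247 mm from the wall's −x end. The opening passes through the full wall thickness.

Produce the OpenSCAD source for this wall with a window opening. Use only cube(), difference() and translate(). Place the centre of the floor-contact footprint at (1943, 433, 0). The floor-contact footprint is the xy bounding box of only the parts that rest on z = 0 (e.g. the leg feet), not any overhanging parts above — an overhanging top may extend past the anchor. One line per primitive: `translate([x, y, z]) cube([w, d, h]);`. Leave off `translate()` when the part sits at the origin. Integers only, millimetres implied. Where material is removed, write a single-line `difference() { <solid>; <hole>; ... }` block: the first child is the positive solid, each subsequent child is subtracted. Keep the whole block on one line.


difference() { translate([202, 381, 0]) cube([3482, 104, 2567]); translate([1449, 381, 1223]) cube([953, 104, 902]); }


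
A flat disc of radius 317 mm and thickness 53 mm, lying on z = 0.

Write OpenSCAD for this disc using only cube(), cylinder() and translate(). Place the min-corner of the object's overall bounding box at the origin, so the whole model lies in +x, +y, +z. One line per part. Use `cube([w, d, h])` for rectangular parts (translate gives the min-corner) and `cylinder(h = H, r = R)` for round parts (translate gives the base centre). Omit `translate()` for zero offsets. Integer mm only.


translate([317, 317, 0]) cylinder(h = 53, r = 317);


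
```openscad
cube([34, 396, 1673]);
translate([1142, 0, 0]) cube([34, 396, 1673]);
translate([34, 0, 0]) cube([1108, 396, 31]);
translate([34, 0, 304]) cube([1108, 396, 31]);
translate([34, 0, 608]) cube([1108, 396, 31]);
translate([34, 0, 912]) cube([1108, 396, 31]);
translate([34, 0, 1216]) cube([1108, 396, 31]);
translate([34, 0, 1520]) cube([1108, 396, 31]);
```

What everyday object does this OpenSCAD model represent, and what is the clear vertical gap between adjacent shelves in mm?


A bookshelf. The clear shelf gap is 273 mm.

Two tall side panels with 6 horizontal boards between them — a bookshelf. The first two shelf undersides are at z = 0 and z = 304; with shelf thickness 31, the clear gap is 304 − 0 − 31 = 273 mm.


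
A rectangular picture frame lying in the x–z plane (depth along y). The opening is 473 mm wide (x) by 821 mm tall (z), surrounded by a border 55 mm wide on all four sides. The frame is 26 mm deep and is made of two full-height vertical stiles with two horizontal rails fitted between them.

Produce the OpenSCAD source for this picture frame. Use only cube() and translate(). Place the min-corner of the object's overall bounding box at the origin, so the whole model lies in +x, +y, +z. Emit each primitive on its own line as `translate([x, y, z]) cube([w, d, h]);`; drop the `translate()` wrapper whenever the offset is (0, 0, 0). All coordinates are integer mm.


cube([55, 26, 931]);
translate([528, 0, 0]) cube([55, 26, 931]);
translate([55, 0, 0]) cube([473, 26, 55]);
translate([55, 0, 876]) cube([473, 26, 55]);


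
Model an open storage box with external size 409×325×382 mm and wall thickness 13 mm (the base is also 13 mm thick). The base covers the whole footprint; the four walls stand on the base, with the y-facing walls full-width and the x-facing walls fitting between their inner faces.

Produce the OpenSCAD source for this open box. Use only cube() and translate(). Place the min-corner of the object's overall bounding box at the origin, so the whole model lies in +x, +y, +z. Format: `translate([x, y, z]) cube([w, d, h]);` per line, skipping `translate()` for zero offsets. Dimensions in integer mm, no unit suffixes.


cube([409, 325, 13]);
translate([0, 0, 13]) cube([409, 13, 369]);
translate([0, 312, 13]) cube([409, 13, 369]);
translate([0, 13, 13]) cube([13, 299, 369]);
translate([396, 13, 13]) cube([13, 299, 369]);


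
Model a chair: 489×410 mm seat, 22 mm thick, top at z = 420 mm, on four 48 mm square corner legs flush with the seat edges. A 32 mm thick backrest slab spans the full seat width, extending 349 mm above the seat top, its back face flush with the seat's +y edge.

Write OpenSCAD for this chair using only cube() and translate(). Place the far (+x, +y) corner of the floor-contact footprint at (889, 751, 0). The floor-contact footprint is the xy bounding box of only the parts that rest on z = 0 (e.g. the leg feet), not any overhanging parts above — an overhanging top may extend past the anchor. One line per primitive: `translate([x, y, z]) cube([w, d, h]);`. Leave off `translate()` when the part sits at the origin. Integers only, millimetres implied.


translate([400, 341, 398]) cube([489, 410, 22]);
translate([400, 341, 0]) cube([48, 48, 398]);
translate([841, 341, 0]) cube([48, 48, 398]);
translate([400, 703, 0]) cube([48, 48, 398]);
translate([841, 703, 0]) cube([48, 48, 398]);
translate([400, 719, 420]) cube([489, 32, 349]);


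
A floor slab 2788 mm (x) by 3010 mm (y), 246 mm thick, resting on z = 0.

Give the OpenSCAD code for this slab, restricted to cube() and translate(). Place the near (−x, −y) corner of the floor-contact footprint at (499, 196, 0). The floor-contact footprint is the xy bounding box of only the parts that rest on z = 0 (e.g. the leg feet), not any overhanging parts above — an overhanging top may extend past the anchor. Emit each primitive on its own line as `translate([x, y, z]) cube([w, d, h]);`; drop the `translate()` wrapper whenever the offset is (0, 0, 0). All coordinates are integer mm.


translate([499, 196, 0]) cube([2788, 3010, 246]);


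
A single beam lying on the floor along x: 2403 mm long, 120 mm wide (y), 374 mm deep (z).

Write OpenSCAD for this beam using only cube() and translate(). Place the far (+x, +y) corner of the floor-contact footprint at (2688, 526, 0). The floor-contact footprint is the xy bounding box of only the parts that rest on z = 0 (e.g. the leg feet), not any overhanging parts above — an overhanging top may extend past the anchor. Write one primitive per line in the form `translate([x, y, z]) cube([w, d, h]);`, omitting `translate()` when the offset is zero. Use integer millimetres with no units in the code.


translate([285, 406, 0]) cube([2403, 120, 374]);


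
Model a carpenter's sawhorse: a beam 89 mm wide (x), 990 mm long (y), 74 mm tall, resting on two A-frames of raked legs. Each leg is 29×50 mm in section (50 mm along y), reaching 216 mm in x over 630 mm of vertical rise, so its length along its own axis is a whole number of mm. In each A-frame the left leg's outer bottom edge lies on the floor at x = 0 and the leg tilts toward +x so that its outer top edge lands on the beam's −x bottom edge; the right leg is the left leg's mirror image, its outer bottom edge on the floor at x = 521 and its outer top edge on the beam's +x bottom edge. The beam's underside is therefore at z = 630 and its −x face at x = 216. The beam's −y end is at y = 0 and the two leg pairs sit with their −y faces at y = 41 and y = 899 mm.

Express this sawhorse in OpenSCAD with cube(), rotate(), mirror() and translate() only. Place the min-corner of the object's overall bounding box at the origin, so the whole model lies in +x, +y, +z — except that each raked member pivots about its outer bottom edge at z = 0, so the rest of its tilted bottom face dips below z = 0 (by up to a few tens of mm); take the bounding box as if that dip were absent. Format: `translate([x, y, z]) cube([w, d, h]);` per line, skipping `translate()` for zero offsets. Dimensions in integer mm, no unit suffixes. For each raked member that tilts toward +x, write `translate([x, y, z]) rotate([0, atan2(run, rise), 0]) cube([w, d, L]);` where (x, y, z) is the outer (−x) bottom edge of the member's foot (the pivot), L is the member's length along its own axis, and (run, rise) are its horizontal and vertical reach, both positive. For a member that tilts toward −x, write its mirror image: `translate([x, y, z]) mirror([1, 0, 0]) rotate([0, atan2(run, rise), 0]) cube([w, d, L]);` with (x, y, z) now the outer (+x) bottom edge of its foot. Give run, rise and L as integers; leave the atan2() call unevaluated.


translate([216, 0, 630]) cube([89, 990, 74]);
translate([0, 41, 0]) rotate([0, atan2(216, 630), 0]) cube([29, 50, 666]);
translate([521, 41, 0]) mirror([1, 0, 0]) rotate([0, atan2(216, 630), 0]) cube([29, 50, 666]);
translate([0, 899, 0]) rotate([0, atan2(216, 630), 0]) cube([29, 50, 666]);
translate([521, 899, 0]) mirror([1, 0, 0]) rotate([0, atan2(216, 630), 0]) cube([29, 50, 666]);


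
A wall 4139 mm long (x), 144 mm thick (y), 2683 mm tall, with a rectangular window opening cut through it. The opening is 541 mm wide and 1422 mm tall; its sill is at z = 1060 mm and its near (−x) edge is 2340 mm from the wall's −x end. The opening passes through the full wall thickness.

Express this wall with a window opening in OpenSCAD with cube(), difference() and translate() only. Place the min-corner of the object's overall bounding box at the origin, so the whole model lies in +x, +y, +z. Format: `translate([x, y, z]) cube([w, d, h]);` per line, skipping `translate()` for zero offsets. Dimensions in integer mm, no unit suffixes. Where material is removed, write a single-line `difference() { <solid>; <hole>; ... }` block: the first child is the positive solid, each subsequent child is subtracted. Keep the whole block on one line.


difference() { cube([4139, 144, 2683]); translate([2340, 0, 1060]) cube([541, 144, 1422]); }


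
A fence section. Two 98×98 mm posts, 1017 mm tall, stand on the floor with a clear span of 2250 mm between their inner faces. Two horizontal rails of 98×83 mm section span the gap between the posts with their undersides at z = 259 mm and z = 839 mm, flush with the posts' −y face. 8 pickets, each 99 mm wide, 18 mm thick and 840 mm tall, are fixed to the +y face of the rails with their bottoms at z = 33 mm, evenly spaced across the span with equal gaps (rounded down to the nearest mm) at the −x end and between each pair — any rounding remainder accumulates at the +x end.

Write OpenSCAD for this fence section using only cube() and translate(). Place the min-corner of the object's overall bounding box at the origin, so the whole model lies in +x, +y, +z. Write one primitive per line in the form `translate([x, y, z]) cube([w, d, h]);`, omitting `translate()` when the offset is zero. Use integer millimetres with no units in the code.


cube([98, 98, 1017]);
translate([2348, 0, 0]) cube([98, 98, 1017]);
translate([98, 0, 259]) cube([2250, 98, 83]);
translate([98, 0, 839]) cube([2250, 98, 83]);
translate([260, 98, 33]) cube([99, 18, 840]);
translate([521, 98, 33]) cube([99, 18, 840]);
translate([782, 98, 33]) cube([99, 18, 840]);
translate([1043, 98, 33]) cube([99, 18, 840]);
translate([1304, 98, 33]) cube([99, 18, 840]);
translate([1565, 98, 33]) cube([99, 18, 840]);
translate([1826, 98, 33]) cube([99, 18, 840]);
translate([2087, 98, 33]) cube([99, 18, 840]);


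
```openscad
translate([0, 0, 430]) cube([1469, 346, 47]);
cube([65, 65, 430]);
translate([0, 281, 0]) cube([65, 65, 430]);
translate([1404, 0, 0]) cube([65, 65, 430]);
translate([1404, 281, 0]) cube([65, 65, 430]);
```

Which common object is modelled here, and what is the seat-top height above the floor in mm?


A bench. The seat-top height is 477 mm.

A long slab on four corner posts — a bench. The slab sits at z = 430 with thickness 47, so the top is 430 + 47 = 477 mm.


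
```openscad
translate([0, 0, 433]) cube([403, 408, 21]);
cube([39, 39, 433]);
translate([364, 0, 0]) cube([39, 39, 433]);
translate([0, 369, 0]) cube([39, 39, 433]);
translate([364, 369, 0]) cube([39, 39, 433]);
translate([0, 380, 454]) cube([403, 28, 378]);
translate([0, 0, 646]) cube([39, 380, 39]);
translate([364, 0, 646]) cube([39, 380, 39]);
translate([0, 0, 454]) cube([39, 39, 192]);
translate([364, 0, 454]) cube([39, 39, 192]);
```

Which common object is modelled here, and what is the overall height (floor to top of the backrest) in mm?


A chair. The overall height is 832 mm.

A slab on four corner posts with a tall panel at the back — a chair. The seat slab sits at z = 433 with thickness 21, and the 378 mm backrest starts at the seat top, so the overall height is 433 + 21 + 378 = 832 mm.


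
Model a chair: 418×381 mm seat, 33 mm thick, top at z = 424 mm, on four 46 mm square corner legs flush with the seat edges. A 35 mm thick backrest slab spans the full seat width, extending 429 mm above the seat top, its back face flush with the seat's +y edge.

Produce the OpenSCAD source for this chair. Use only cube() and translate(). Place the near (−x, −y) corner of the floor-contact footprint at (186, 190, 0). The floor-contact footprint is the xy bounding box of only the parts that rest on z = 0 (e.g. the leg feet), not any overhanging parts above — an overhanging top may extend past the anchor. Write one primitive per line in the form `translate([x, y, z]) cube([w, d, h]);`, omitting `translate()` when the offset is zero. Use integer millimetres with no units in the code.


// leg_h = 424 - 33 = 391
translate([186, 190, 391]) cube([418, 381, 33]);
translate([186, 190, 0]) cube([46, 46, 391]);
translate([558, 190, 0]) cube([46, 46, 391]);
translate([186, 525, 0]) cube([46, 46, 391]);
translate([558, 525, 0]) cube([46, 46, 391]);
translate([186, 536, 424]) cube([418, 35, 429]);


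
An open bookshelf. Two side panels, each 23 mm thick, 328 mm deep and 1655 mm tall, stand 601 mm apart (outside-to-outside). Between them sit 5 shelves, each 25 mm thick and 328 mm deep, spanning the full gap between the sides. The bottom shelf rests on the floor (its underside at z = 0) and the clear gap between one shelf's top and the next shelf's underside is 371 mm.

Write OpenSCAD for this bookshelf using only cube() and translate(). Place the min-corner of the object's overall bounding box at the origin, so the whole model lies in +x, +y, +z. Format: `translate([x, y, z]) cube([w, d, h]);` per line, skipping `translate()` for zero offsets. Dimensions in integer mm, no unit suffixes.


cube([23, 328, 1655]);
translate([578, 0, 0]) cube([23, 328, 1655]);
translate([23, 0, 0]) cube([555, 328, 25]);
translate([23, 0, 396]) cube([555, 328, 25]);
translate([23, 0, 792]) cube([555, 328, 25]);
translate([23, 0, 1188]) cube([555, 328, 25]);
translate([23, 0, 1584]) cube([555, 328, 25]);


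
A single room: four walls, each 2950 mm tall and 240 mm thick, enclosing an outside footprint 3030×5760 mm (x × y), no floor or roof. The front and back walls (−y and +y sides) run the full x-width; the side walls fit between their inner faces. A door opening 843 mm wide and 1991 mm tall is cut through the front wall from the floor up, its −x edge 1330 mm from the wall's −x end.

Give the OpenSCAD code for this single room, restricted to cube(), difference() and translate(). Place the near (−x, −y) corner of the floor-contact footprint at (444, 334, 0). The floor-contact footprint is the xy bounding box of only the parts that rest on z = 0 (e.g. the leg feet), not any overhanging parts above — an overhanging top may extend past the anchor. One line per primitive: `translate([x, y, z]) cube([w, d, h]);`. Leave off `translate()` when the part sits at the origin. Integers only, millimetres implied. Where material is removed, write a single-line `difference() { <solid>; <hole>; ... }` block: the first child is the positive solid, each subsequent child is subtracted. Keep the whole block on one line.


difference() { translate([444, 334, 0]) cube([3030, 240, 2950]); translate([1774, 334, 0]) cube([843, 240, 1991]); }
translate([444, 5854, 0]) cube([3030, 240, 2950]);
translate([444, 574, 0]) cube([240, 5280, 2950]);
translate([3234, 574, 0]) cube([240, 5280, 2950]);


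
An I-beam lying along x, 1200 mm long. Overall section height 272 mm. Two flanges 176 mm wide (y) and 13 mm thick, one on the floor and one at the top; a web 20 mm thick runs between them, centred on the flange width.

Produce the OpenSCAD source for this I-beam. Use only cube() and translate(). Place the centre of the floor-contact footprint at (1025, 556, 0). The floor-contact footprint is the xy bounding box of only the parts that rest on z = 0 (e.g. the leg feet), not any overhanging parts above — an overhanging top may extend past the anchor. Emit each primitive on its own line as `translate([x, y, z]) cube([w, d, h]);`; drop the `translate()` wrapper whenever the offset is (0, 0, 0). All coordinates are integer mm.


translate([425, 468, 0]) cube([1200, 176, 13]);
translate([425, 546, 13]) cube([1200, 20, 246]);
translate([425, 468, 259]) cube([1200, 176, 13]);


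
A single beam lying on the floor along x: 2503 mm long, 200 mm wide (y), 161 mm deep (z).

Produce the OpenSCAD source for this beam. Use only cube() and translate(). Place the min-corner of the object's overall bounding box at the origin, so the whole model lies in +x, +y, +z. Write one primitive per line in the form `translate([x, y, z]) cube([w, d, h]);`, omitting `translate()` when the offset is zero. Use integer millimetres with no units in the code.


cube([2503, 200, 161]);


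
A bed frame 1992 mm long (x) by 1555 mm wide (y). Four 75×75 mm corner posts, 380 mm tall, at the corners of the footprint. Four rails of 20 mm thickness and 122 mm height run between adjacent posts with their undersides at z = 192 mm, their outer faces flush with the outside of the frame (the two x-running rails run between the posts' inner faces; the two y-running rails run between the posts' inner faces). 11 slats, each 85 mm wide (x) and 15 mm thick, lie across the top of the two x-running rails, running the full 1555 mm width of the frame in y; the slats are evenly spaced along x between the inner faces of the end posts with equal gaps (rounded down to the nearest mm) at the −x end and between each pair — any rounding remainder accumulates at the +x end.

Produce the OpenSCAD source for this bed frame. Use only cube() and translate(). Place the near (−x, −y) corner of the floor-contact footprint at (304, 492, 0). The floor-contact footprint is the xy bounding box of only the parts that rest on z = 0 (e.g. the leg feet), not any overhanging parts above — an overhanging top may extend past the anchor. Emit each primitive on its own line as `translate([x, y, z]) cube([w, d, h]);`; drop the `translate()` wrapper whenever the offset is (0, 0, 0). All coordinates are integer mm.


translate([304, 492, 0]) cube([75, 75, 380]);
translate([304, 1972, 0]) cube([75, 75, 380]);
translate([2221, 492, 0]) cube([75, 75, 380]);
translate([2221, 1972, 0]) cube([75, 75, 380]);
translate([379, 492, 192]) cube([1842, 20, 122]);
translate([379, 2027, 192]) cube([1842, 20, 122]);
translate([304, 567, 192]) cube([20, 1405, 122]);
translate([2276, 567, 192]) cube([20, 1405, 122]);
translate([454, 492, 314]) cube([85, 1555, 15]);
translate([614, 492, 314]) cube([85, 1555, 15]);
translate([774, 492, 314]) cube([85, 1555, 15]);
translate([934, 492, 314]) cube([85, 1555, 15]);
translate([1094, 492, 314]) cube([85, 1555, 15]);
translate([1254, 492, 314]) cube([85, 1555, 15]);
translate([1414, 492, 314]) cube([85, 1555, 15]);
translate([1574, 492, 314]) cube([85, 1555, 15]);
translate([1734, 492, 314]) cube([85, 1555, 15]);
translate([1894, 492, 314]) cube([85, 1555, 15]);
translate([2054, 492, 314]) cube([85, 1555, 15]);


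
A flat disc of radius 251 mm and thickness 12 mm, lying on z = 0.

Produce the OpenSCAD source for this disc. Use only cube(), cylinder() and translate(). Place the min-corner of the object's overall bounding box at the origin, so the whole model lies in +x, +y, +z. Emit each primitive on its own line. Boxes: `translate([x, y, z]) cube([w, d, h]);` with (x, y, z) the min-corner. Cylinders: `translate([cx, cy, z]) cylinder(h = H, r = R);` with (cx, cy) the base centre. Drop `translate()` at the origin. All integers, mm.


translate([251, 251, 0]) cylinder(h = 12, r = 251);


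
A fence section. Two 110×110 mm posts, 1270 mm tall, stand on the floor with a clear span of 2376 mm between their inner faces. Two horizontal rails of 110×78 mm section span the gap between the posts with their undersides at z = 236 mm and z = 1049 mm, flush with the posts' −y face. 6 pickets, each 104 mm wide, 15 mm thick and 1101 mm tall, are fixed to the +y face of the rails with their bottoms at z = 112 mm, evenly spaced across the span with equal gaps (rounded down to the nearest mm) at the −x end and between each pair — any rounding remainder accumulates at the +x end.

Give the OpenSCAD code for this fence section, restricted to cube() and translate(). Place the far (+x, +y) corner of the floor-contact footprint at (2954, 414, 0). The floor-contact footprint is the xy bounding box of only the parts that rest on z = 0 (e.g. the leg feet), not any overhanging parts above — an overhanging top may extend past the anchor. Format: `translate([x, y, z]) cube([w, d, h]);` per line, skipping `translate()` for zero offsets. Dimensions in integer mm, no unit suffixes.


translate([358, 304, 0]) cube([110, 110, 1270]);
translate([2844, 304, 0]) cube([110, 110, 1270]);
translate([468, 304, 236]) cube([2376, 110, 78]);
translate([468, 304, 1049]) cube([2376, 110, 78]);
translate([718, 414, 112]) cube([104, 15, 1101]);
translate([1072, 414, 112]) cube([104, 15, 1101]);
translate([1426, 414, 112]) cube([104, 15, 1101]);
translate([1780, 414, 112]) cube([104, 15, 1101]);
translate([2134, 414, 112]) cube([104, 15, 1101]);
translate([2488, 414, 112]) cube([104, 15, 1101]);


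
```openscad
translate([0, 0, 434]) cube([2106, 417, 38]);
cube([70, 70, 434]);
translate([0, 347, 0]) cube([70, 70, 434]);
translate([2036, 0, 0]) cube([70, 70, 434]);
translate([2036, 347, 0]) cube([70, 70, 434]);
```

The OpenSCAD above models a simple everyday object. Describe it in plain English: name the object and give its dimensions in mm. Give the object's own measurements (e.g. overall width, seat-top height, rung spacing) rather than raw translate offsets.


A long wooden bench with a 2106 mm (x) × 417 mm (y) seat, 38 mm thick, its top surface 472 mm above the floor. Four 70 mm square legs at the seat corners, flush with the edges, run from z = 0 to the seat underside.


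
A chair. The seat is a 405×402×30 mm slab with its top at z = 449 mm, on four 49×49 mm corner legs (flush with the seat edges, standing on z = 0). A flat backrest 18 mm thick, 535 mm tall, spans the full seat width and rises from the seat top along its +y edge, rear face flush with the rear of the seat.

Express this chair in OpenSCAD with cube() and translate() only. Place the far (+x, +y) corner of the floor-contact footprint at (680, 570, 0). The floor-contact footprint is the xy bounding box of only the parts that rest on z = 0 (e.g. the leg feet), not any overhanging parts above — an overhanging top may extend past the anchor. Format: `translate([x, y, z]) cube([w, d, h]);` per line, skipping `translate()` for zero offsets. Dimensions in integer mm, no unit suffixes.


translate([275, 168, 419]) cube([405, 402, 30]);
translate([275, 168, 0]) cube([49, 49, 419]);
translate([631, 168, 0]) cube([49, 49, 419]);
translate([275, 521, 0]) cube([49, 49, 419]);
translate([631, 521, 0]) cube([49, 49, 419]);
translate([275, 552, 449]) cube([405, 18, 535]);


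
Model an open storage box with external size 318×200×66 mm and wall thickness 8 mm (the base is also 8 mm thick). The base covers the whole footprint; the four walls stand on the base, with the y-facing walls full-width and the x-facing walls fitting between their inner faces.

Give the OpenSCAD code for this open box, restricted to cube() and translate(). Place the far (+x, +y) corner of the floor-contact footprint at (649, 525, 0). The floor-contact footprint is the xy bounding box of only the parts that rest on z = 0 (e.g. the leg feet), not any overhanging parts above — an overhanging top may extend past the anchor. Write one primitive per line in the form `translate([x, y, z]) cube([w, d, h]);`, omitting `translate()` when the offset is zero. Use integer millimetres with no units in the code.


translate([331, 325, 0]) cube([318, 200, 8]);
translate([331, 325, 8]) cube([318, 8, 58]);
translate([331, 517, 8]) cube([318, 8, 58]);
translate([331, 333, 8]) cube([8, 184, 58]);
translate([641, 333, 8]) cube([8, 184, 58]);


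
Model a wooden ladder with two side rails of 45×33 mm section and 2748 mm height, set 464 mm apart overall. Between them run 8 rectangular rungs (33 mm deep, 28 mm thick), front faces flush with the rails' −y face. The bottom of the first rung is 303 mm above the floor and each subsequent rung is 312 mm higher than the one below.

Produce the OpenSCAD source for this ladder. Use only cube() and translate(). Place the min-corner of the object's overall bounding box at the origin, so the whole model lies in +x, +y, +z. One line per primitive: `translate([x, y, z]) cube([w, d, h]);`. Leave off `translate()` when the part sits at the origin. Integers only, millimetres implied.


cube([45, 33, 2748]);
translate([419, 0, 0]) cube([45, 33, 2748]);
translate([45, 0, 303]) cube([374, 33, 28]);
translate([45, 0, 615]) cube([374, 33, 28]);
translate([45, 0, 927]) cube([374, 33, 28]);
translate([45, 0, 1239]) cube([374, 33, 28]);
translate([45, 0, 1551]) cube([374, 33, 28]);
translate([45, 0, 1863]) cube([374, 33, 28]);
translate([45, 0, 2175]) cube([374, 33, 28]);
translate([45, 0, 2487]) cube([374, 33, 28]);


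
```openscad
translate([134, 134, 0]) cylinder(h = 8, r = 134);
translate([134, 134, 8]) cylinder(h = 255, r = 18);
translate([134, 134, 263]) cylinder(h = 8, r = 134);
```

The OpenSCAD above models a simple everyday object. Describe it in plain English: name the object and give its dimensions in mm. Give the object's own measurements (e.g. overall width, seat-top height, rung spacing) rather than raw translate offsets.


A spool: two coaxial disc flanges of radius 134 mm and thickness 8 mm, joined by a core cylinder of radius 18 mm and height 255 mm. The lower flange rests on z = 0 and the three cylinders share a vertical axis.


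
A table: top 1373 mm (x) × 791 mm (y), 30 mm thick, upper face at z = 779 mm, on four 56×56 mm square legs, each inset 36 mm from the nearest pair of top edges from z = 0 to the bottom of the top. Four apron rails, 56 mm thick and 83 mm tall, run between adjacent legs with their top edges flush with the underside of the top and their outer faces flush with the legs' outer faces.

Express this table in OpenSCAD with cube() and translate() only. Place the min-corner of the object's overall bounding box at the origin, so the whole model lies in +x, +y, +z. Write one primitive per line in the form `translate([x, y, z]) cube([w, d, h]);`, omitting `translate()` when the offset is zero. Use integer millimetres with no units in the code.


// leg_h = 779 - 30 = 749
// apron z = 749 - 83 = 666
translate([0, 0, 749]) cube([1373, 791, 30]);
translate([36, 36, 0]) cube([56, 56, 749]);
translate([1281, 36, 0]) cube([56, 56, 749]);
translate([36, 699, 0]) cube([56, 56, 749]);
translate([1281, 699, 0]) cube([56, 56, 749]);
translate([92, 36, 666]) cube([1189, 56, 83]);
translate([92, 699, 666]) cube([1189, 56, 83]);
translate([36, 92, 666]) cube([56, 607, 83]);
translate([1281, 92, 666]) cube([56, 607, 83]);


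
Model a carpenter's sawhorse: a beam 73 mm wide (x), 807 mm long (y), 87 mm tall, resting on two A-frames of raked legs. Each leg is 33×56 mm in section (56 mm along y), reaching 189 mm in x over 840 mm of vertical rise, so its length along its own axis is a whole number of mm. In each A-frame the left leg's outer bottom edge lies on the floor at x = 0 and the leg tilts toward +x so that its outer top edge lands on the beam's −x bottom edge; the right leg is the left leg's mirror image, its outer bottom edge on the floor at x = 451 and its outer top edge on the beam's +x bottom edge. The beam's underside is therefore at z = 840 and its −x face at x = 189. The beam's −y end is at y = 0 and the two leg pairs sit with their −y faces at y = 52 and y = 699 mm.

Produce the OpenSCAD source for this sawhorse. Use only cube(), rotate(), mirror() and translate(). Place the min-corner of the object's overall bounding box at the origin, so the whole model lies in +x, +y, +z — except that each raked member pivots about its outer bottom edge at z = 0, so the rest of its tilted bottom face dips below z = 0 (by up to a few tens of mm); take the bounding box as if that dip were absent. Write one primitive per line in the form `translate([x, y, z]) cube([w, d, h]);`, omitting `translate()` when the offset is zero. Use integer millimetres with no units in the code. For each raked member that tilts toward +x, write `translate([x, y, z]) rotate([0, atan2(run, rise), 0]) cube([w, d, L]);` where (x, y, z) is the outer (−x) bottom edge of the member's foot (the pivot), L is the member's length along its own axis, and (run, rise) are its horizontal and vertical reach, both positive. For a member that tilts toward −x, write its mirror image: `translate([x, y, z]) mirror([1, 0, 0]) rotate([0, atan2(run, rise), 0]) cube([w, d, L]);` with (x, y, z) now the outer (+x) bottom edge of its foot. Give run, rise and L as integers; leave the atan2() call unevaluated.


translate([189, 0, 840]) cube([73, 807, 87]);
translate([0, 52, 0]) rotate([0, atan2(189, 840), 0]) cube([33, 56, 861]);
translate([451, 52, 0]) mirror([1, 0, 0]) rotate([0, atan2(189, 840), 0]) cube([33, 56, 861]);
translate([0, 699, 0]) rotate([0, atan2(189, 840), 0]) cube([33, 56, 861]);
translate([451, 699, 0]) mirror([1, 0, 0]) rotate([0, atan2(189, 840), 0]) cube([33, 56, 861]);


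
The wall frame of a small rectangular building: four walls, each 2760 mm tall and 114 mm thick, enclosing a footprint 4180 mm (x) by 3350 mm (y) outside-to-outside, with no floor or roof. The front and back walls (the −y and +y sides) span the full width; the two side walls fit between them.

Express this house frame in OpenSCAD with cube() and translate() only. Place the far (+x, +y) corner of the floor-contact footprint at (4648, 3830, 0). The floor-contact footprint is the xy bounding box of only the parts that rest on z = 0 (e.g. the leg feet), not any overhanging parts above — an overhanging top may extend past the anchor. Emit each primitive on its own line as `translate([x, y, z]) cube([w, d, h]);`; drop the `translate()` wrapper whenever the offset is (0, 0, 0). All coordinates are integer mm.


translate([468, 480, 0]) cube([4180, 114, 2760]);
translate([468, 3716, 0]) cube([4180, 114, 2760]);
translate([468, 594, 0]) cube([114, 3122, 2760]);
translate([4534, 594, 0]) cube([114, 3122, 2760]);


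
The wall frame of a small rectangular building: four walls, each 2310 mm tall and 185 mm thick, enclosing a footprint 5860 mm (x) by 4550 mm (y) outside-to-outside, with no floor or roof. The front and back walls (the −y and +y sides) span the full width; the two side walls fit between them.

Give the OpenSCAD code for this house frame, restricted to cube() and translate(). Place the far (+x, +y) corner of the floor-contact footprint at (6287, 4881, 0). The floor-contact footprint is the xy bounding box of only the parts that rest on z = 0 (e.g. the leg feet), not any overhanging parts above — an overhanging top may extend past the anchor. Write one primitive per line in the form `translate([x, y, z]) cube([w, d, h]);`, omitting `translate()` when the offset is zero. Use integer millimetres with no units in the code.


translate([427, 331, 0]) cube([5860, 185, 2310]);
translate([427, 4696, 0]) cube([5860, 185, 2310]);
translate([427, 516, 0]) cube([185, 4180, 2310]);
translate([6102, 516, 0]) cube([185, 4180, 2310]);


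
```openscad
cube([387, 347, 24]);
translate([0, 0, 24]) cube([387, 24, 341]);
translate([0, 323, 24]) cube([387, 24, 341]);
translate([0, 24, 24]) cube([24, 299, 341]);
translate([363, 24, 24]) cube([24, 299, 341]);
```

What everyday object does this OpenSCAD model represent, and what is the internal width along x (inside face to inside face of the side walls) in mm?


An open box. The internal width is 339 mm.

A 387×347 base slab with four walls standing on it — an open box. The base is 387 mm wide and the walls are 24 mm thick, so the internal width is 387 − 2 × 24 = 339 mm.


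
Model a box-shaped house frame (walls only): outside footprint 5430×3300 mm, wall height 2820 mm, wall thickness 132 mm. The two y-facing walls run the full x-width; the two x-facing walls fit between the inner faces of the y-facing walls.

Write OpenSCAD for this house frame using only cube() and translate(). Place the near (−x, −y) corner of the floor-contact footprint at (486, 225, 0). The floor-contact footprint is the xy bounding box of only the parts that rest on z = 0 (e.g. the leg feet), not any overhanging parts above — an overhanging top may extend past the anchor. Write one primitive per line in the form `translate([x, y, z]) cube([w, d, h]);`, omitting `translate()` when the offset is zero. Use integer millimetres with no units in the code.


translate([486, 225, 0]) cube([5430, 132, 2820]);
translate([486, 3393, 0]) cube([5430, 132, 2820]);
translate([486, 357, 0]) cube([132, 3036, 2820]);
translate([5784, 357, 0]) cube([132, 3036, 2820]);


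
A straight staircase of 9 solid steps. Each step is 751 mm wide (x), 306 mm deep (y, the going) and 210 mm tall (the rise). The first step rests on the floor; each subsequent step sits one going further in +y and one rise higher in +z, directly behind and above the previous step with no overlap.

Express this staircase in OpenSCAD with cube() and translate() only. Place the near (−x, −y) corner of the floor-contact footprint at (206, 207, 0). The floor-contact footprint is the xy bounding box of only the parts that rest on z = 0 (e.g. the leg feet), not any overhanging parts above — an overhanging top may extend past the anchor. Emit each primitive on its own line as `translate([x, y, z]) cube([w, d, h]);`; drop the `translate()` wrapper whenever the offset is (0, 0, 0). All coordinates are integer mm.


translate([206, 207, 0]) cube([751, 306, 210]);
translate([206, 513, 210]) cube([751, 306, 210]);
translate([206, 819, 420]) cube([751, 306, 210]);
translate([206, 1125, 630]) cube([751, 306, 210]);
translate([206, 1431, 840]) cube([751, 306, 210]);
translate([206, 1737, 1050]) cube([751, 306, 210]);
translate([206, 2043, 1260]) cube([751, 306, 210]);
translate([206, 2349, 1470]) cube([751, 306, 210]);
translate([206, 2655, 1680]) cube([751, 306, 210]);


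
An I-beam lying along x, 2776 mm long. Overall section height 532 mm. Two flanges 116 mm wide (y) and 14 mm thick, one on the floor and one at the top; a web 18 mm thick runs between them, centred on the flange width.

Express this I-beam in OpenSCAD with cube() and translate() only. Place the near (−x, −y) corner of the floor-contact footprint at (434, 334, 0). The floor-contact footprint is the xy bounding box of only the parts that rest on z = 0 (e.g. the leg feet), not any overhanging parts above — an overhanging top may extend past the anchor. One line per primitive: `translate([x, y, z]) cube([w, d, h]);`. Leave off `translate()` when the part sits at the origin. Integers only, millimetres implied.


translate([434, 334, 0]) cube([2776, 116, 14]);
translate([434, 383, 14]) cube([2776, 18, 504]);
translate([434, 334, 518]) cube([2776, 116, 14]);
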